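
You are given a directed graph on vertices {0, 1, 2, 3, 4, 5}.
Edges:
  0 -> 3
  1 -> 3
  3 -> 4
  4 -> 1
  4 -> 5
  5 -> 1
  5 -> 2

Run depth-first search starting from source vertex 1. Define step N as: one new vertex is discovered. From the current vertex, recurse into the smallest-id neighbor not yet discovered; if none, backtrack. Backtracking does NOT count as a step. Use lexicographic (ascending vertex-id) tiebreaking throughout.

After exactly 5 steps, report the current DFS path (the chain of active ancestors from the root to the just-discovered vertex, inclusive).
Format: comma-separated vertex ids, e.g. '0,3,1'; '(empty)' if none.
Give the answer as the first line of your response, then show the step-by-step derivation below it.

1,3,4,5,2

step 1: discover 1; path=1; order=1
step 2: discover 3; path=1>3; order=1,3
step 3: discover 4; path=1>3>4; order=1,3,4
step 4: discover 5; path=1>3>4>5; order=1,3,4,5
step 5: discover 2; path=1>3>4>5>2; order=1,3,4,5,2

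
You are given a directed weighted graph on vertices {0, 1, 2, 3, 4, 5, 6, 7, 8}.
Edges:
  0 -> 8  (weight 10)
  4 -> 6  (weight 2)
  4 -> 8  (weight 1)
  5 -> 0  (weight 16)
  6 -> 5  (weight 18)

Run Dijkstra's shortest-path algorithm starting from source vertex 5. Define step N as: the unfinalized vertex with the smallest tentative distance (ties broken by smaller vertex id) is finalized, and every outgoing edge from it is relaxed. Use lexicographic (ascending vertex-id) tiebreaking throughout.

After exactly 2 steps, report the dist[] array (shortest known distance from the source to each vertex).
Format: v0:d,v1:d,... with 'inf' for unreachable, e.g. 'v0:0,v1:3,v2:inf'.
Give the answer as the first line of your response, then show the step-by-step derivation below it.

v0:16,v1:inf,v2:inf,v3:inf,v4:inf,v5:0,v6:inf,v7:inf,v8:26

step 1: dist = v0:16,v1:inf,v2:inf,v3:inf,v4:inf,v5:0,v6:inf,v7:inf,v8:inf
step 2: dist = v0:16,v1:inf,v2:inf,v3:inf,v4:inf,v5:0,v6:inf,v7:inf,v8:26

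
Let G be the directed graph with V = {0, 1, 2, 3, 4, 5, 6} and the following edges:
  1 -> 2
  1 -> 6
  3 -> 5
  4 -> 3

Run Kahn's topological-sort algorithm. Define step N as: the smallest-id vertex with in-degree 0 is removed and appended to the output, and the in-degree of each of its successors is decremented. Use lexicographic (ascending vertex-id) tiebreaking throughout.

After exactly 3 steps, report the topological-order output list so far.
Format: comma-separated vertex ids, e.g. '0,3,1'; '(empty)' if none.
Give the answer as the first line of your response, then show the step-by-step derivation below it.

0,1,2

step 1: output 0; order=[0]; indeg=(0,0,1,1,0,1,1)
step 2: output 1; order=[0,1]; indeg=(0,0,0,1,0,1,0)
step 3: output 2; order=[0,1,2]; indeg=(0,0,0,1,0,1,0)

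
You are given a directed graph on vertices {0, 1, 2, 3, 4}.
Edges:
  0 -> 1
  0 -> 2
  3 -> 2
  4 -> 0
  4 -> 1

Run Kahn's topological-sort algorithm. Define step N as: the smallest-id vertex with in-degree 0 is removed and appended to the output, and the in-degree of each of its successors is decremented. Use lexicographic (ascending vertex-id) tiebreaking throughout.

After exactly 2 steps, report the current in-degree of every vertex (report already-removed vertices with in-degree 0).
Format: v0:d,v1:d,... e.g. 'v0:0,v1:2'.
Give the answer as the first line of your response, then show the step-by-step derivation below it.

v0:0,v1:1,v2:1,v3:0,v4:0

step 1: output 3; order=[3]; indeg=(1,2,1,0,0)
step 2: output 4; order=[3,4]; indeg=(0,1,1,0,0)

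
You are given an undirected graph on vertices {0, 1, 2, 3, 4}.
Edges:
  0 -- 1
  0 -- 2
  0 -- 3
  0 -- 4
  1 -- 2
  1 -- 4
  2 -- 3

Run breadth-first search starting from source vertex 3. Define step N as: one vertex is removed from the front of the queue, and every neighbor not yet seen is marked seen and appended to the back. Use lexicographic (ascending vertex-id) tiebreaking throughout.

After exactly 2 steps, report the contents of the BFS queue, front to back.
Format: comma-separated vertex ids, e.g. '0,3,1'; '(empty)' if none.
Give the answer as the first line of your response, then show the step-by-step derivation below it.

2,1,4

step 1: dequeue 3; queue=[0,2]; order=3
step 2: dequeue 0; queue=[2,1,4]; order=3,0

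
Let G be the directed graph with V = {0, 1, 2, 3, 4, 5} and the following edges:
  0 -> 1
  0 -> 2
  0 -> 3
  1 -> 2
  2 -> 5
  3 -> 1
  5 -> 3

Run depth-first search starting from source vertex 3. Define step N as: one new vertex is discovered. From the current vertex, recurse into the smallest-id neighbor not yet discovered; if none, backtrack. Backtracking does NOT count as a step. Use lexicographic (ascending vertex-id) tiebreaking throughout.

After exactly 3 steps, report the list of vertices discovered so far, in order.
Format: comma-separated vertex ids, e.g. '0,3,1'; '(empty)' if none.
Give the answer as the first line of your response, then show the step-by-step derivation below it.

3,1,2

step 1: discover 3; path=3; order=3
step 2: discover 1; path=3>1; order=3,1
step 3: discover 2; path=3>1>2; order=3,1,2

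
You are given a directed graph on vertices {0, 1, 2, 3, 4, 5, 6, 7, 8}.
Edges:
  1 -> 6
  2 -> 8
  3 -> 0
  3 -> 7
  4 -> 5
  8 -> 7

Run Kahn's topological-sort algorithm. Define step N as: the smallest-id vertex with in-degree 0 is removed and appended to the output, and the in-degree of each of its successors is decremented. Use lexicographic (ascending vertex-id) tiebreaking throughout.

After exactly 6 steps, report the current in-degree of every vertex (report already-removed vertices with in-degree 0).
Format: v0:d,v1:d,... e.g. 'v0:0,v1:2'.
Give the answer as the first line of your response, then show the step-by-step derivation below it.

v0:0,v1:0,v2:0,v3:0,v4:0,v5:0,v6:0,v7:1,v8:0

step 1: output 1; order=[1]; indeg=(1,0,0,0,0,1,0,2,1)
step 2: output 2; order=[1,2]; indeg=(1,0,0,0,0,1,0,2,0)
step 3: output 3; order=[1,2,3]; indeg=(0,0,0,0,0,1,0,1,0)
step 4: output 0; order=[1,2,3,0]; indeg=(0,0,0,0,0,1,0,1,0)
step 5: output 4; order=[1,2,3,0,4]; indeg=(0,0,0,0,0,0,0,1,0)
step 6: output 5; order=[1,2,3,0,4,5]; indeg=(0,0,0,0,0,0,0,1,0)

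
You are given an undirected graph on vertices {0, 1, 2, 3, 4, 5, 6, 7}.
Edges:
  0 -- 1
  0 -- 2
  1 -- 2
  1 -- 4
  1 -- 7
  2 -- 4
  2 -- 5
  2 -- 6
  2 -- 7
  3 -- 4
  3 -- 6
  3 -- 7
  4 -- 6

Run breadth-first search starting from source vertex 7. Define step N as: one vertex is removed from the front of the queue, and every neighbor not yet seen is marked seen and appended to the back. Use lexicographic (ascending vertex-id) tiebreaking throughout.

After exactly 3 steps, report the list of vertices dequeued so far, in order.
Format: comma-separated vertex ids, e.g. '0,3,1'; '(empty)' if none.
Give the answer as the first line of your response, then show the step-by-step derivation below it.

7,1,2

step 1: dequeue 7; queue=[1,2,3]; order=7
step 2: dequeue 1; queue=[2,3,0,4]; order=7,1
step 3: dequeue 2; queue=[3,0,4,5,6]; order=7,1,2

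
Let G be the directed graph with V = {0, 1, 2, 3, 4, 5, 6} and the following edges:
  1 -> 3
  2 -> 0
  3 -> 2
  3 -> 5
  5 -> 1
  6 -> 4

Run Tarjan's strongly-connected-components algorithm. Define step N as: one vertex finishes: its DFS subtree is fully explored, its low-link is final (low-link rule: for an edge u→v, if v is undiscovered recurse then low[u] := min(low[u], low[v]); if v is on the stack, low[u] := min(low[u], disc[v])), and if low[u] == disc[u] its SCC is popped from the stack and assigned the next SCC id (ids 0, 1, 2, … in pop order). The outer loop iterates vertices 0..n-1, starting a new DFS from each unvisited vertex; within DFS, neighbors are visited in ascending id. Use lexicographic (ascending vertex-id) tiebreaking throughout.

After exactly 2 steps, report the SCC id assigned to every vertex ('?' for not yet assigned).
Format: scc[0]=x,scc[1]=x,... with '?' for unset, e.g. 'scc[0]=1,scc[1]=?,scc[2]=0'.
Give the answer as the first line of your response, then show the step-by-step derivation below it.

scc[0]=0,scc[1]=?,scc[2]=1,scc[3]=?,scc[4]=?,scc[5]=?,scc[6]=?

step 1: low=(low[0]=0,low[1]=?,low[2]=?,low[3]=?,low[4]=?,low[5]=?,low[6]=?); scc=(scc[0]=0,scc[1]=?,scc[2]=?,scc[3]=?,scc[4]=?,scc[5]=?,scc[6]=?)
step 2: low=(low[0]=0,low[1]=1,low[2]=3,low[3]=2,low[4]=?,low[5]=?,low[6]=?); scc=(scc[0]=0,scc[1]=?,scc[2]=1,scc[3]=?,scc[4]=?,scc[5]=?,scc[6]=?)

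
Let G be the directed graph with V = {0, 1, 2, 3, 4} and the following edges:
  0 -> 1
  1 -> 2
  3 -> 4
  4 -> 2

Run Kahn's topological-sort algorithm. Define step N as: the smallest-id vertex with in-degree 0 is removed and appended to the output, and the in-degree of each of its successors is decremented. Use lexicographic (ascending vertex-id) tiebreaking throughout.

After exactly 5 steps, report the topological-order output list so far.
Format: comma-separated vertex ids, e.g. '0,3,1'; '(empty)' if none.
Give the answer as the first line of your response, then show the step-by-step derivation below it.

0,1,3,4,2

step 1: output 0; order=[0]; indeg=(0,0,2,0,1)
step 2: output 1; order=[0,1]; indeg=(0,0,1,0,1)
step 3: output 3; order=[0,1,3]; indeg=(0,0,1,0,0)
step 4: output 4; order=[0,1,3,4]; indeg=(0,0,0,0,0)
step 5: output 2; order=[0,1,3,4,2]; indeg=(0,0,0,0,0)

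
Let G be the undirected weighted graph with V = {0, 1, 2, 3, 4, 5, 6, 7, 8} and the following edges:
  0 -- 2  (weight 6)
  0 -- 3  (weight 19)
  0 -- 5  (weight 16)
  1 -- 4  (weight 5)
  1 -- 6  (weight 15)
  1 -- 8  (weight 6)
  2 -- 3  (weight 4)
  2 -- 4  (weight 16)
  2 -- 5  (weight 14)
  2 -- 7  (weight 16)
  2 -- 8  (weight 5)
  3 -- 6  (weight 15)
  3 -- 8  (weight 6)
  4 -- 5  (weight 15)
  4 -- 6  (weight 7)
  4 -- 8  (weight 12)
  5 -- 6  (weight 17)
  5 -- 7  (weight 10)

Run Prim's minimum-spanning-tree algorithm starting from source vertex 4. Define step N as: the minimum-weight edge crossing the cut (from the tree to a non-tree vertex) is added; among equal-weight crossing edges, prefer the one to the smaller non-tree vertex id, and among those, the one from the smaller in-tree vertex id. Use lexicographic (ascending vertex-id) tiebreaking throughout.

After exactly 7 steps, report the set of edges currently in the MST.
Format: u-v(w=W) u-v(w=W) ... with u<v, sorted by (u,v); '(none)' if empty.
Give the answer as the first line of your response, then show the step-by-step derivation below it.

0-2(w=6) 1-4(w=5) 1-8(w=6) 2-3(w=4) 2-5(w=14) 2-8(w=5) 4-6(w=7)

step 1: add edge 1-4 (w=5); MST = {1-4(w=5)}
step 2: add edge 1-8 (w=6); MST = {1-4(w=5) 1-8(w=6)}
step 3: add edge 2-8 (w=5); MST = {1-4(w=5) 1-8(w=6) 2-8(w=5)}
step 4: add edge 2-3 (w=4); MST = {1-4(w=5) 1-8(w=6) 2-3(w=4) 2-8(w=5)}
step 5: add edge 0-2 (w=6); MST = {0-2(w=6) 1-4(w=5) 1-8(w=6) 2-3(w=4) 2-8(w=5)}
step 6: add edge 4-6 (w=7); MST = {0-2(w=6) 1-4(w=5) 1-8(w=6) 2-3(w=4) 2-8(w=5) 4-6(w=7)}
step 7: add edge 2-5 (w=14); MST = {0-2(w=6) 1-4(w=5) 1-8(w=6) 2-3(w=4) 2-5(w=14) 2-8(w=5) 4-6(w=7)}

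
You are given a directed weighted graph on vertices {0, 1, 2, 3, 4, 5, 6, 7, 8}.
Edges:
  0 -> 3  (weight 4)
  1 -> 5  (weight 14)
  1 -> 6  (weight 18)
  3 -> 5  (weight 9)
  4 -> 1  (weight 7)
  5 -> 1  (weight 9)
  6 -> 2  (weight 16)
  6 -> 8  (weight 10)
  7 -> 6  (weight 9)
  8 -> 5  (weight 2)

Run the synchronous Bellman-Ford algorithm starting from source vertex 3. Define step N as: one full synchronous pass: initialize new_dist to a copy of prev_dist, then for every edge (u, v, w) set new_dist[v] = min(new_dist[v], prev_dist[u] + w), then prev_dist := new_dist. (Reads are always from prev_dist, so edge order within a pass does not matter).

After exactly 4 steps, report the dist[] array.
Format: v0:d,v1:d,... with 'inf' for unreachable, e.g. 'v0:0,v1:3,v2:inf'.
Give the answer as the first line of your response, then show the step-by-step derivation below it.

v0:inf,v1:18,v2:52,v3:0,v4:inf,v5:9,v6:36,v7:inf,v8:46

step 1: dist = v0:inf,v1:inf,v2:inf,v3:0,v4:inf,v5:9,v6:inf,v7:inf,v8:inf
step 2: dist = v0:inf,v1:18,v2:inf,v3:0,v4:inf,v5:9,v6:inf,v7:inf,v8:inf
step 3: dist = v0:inf,v1:18,v2:inf,v3:0,v4:inf,v5:9,v6:36,v7:inf,v8:inf
step 4: dist = v0:inf,v1:18,v2:52,v3:0,v4:inf,v5:9,v6:36,v7:inf,v8:46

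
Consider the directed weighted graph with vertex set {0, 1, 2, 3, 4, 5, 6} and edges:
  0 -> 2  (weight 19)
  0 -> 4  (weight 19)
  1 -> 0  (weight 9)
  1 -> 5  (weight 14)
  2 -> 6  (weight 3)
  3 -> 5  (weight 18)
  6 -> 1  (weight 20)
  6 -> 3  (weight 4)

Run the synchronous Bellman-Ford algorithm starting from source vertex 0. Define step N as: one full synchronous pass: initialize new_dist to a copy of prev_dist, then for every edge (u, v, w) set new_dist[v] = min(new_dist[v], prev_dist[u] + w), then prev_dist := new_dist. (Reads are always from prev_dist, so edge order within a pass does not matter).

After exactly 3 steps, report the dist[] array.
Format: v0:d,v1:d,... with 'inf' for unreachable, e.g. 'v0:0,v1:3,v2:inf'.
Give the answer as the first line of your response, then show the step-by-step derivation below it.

v0:0,v1:42,v2:19,v3:26,v4:19,v5:inf,v6:22

step 1: dist = v0:0,v1:inf,v2:19,v3:inf,v4:19,v5:inf,v6:inf
step 2: dist = v0:0,v1:inf,v2:19,v3:inf,v4:19,v5:inf,v6:22
step 3: dist = v0:0,v1:42,v2:19,v3:26,v4:19,v5:inf,v6:22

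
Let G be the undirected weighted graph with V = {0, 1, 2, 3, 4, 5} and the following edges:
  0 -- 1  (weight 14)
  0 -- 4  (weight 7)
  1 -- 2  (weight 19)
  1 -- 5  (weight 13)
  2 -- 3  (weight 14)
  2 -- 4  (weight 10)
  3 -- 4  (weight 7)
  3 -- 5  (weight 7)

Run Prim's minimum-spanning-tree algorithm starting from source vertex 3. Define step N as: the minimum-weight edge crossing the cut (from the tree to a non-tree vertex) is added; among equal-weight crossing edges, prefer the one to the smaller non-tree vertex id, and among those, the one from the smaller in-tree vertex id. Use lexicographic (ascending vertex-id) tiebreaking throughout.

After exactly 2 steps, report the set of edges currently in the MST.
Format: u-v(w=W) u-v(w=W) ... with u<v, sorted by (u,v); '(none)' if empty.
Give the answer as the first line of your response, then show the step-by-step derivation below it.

0-4(w=7) 3-4(w=7)

step 1: add edge 3-4 (w=7); MST = {3-4(w=7)}
step 2: add edge 0-4 (w=7); MST = {0-4(w=7) 3-4(w=7)}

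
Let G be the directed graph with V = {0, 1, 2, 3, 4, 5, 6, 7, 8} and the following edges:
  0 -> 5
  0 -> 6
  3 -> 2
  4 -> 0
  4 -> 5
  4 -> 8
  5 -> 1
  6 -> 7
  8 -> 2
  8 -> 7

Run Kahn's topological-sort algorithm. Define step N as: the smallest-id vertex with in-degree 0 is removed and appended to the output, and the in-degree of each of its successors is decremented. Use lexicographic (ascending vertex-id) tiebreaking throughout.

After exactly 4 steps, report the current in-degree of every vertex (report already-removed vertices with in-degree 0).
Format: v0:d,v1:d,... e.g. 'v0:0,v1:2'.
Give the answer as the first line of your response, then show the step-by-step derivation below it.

v0:0,v1:0,v2:1,v3:0,v4:0,v5:0,v6:0,v7:2,v8:0

step 1: output 3; order=[3]; indeg=(1,1,1,0,0,2,1,2,1)
step 2: output 4; order=[3,4]; indeg=(0,1,1,0,0,1,1,2,0)
step 3: output 0; order=[3,4,0]; indeg=(0,1,1,0,0,0,0,2,0)
step 4: output 5; order=[3,4,0,5]; indeg=(0,0,1,0,0,0,0,2,0)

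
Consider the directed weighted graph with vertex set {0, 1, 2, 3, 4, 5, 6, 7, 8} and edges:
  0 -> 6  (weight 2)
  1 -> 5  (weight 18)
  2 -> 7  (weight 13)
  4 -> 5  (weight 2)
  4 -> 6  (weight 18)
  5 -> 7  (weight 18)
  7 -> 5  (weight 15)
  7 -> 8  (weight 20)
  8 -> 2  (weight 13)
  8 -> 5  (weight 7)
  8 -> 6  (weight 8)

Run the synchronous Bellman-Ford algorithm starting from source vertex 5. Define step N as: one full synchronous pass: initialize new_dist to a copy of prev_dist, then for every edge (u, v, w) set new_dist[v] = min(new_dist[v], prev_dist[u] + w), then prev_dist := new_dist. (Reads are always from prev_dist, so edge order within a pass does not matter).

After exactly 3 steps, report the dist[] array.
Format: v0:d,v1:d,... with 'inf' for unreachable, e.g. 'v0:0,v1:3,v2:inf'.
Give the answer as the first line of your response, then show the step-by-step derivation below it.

v0:inf,v1:inf,v2:51,v3:inf,v4:inf,v5:0,v6:46,v7:18,v8:38

step 1: dist = v0:inf,v1:inf,v2:inf,v3:inf,v4:inf,v5:0,v6:inf,v7:18,v8:inf
step 2: dist = v0:inf,v1:inf,v2:inf,v3:inf,v4:inf,v5:0,v6:inf,v7:18,v8:38
step 3: dist = v0:inf,v1:inf,v2:51,v3:inf,v4:inf,v5:0,v6:46,v7:18,v8:38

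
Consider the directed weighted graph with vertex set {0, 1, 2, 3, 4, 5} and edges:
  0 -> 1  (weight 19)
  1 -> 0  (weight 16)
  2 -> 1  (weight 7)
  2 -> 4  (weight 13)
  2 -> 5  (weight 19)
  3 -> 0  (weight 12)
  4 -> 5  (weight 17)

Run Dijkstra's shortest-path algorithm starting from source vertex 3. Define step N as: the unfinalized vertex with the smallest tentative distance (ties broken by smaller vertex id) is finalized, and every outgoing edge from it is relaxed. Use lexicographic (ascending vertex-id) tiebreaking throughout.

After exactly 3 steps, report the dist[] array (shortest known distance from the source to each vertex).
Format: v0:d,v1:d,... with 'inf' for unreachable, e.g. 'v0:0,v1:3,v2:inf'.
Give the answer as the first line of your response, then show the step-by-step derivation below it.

v0:12,v1:31,v2:inf,v3:0,v4:inf,v5:inf

step 1: dist = v0:12,v1:inf,v2:inf,v3:0,v4:inf,v5:inf
step 2: dist = v0:12,v1:31,v2:inf,v3:0,v4:inf,v5:inf
step 3: dist = v0:12,v1:31,v2:inf,v3:0,v4:inf,v5:inf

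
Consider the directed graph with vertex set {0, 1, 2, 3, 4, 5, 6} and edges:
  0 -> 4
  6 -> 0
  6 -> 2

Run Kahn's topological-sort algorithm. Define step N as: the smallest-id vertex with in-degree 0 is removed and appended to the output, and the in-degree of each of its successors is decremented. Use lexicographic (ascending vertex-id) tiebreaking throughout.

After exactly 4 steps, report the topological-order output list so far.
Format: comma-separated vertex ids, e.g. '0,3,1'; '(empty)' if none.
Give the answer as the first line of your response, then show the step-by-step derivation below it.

1,3,5,6

step 1: output 1; order=[1]; indeg=(1,0,1,0,1,0,0)
step 2: output 3; order=[1,3]; indeg=(1,0,1,0,1,0,0)
step 3: output 5; order=[1,3,5]; indeg=(1,0,1,0,1,0,0)
step 4: output 6; order=[1,3,5,6]; indeg=(0,0,0,0,1,0,0)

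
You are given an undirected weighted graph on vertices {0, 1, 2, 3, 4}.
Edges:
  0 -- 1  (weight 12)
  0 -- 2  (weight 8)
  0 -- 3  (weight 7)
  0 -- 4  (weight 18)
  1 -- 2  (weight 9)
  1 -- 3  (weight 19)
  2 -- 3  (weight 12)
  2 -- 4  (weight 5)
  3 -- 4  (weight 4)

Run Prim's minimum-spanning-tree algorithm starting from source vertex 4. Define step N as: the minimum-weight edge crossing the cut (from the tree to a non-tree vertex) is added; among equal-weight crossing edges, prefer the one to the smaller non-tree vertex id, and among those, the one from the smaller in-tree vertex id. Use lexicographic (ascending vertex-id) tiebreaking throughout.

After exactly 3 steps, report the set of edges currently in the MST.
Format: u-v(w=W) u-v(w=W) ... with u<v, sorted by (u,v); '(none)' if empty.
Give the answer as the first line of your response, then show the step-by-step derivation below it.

0-3(w=7) 2-4(w=5) 3-4(w=4)

step 1: add edge 3-4 (w=4); MST = {3-4(w=4)}
step 2: add edge 2-4 (w=5); MST = {2-4(w=5) 3-4(w=4)}
step 3: add edge 0-3 (w=7); MST = {0-3(w=7) 2-4(w=5) 3-4(w=4)}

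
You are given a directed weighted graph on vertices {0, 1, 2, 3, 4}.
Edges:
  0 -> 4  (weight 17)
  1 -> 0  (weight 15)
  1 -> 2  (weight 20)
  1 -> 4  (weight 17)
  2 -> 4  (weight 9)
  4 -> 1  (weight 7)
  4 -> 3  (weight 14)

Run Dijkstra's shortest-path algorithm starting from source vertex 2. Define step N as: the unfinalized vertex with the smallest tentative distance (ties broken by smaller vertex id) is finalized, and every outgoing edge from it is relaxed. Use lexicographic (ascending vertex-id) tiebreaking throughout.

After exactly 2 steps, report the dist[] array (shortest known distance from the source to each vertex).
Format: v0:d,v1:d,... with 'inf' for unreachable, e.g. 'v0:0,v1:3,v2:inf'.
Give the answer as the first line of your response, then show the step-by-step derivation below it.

v0:inf,v1:16,v2:0,v3:23,v4:9

step 1: dist = v0:inf,v1:inf,v2:0,v3:inf,v4:9
step 2: dist = v0:inf,v1:16,v2:0,v3:23,v4:9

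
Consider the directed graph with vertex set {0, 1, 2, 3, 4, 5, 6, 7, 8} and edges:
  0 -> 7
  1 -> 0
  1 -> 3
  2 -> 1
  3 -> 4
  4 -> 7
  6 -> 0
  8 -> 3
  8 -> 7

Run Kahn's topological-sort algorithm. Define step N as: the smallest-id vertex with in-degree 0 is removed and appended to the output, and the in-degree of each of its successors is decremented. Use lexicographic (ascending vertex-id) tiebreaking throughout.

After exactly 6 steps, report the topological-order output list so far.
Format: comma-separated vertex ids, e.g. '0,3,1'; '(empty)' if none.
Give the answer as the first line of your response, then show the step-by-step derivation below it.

2,1,5,6,0,8

step 1: output 2; order=[2]; indeg=(2,0,0,2,1,0,0,3,0)
step 2: output 1; order=[2,1]; indeg=(1,0,0,1,1,0,0,3,0)
step 3: output 5; order=[2,1,5]; indeg=(1,0,0,1,1,0,0,3,0)
step 4: output 6; order=[2,1,5,6]; indeg=(0,0,0,1,1,0,0,3,0)
step 5: output 0; order=[2,1,5,6,0]; indeg=(0,0,0,1,1,0,0,2,0)
step 6: output 8; order=[2,1,5,6,0,8]; indeg=(0,0,0,0,1,0,0,1,0)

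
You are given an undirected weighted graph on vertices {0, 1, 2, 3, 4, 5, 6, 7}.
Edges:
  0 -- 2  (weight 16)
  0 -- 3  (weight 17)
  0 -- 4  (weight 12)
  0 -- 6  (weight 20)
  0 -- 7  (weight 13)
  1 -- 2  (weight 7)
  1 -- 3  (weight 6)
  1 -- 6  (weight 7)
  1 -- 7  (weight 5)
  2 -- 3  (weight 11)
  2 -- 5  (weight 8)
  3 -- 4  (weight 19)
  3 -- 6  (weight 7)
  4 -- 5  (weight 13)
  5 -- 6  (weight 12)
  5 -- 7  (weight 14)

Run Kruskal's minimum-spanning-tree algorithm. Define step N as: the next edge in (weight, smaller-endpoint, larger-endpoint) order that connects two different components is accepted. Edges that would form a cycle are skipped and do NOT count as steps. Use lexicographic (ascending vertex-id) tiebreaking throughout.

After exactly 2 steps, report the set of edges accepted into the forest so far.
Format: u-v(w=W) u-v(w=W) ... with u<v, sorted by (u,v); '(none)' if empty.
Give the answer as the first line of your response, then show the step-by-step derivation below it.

1-3(w=6) 1-7(w=5)

step 1: add edge 1-7 (w=5); MST = {1-7(w=5)}
step 2: add edge 1-3 (w=6); MST = {1-3(w=6) 1-7(w=5)}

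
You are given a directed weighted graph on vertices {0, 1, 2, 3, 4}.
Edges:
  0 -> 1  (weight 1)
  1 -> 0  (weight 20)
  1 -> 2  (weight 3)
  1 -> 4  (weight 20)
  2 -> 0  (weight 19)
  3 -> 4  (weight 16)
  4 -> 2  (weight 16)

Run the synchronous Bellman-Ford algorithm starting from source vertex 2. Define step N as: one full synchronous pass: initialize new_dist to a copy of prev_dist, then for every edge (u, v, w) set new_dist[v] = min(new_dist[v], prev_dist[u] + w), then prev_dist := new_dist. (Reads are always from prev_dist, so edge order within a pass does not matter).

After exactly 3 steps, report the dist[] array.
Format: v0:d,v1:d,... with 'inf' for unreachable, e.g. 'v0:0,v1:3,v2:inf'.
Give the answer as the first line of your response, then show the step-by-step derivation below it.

v0:19,v1:20,v2:0,v3:inf,v4:40

step 1: dist = v0:19,v1:inf,v2:0,v3:inf,v4:inf
step 2: dist = v0:19,v1:20,v2:0,v3:inf,v4:inf
step 3: dist = v0:19,v1:20,v2:0,v3:inf,v4:40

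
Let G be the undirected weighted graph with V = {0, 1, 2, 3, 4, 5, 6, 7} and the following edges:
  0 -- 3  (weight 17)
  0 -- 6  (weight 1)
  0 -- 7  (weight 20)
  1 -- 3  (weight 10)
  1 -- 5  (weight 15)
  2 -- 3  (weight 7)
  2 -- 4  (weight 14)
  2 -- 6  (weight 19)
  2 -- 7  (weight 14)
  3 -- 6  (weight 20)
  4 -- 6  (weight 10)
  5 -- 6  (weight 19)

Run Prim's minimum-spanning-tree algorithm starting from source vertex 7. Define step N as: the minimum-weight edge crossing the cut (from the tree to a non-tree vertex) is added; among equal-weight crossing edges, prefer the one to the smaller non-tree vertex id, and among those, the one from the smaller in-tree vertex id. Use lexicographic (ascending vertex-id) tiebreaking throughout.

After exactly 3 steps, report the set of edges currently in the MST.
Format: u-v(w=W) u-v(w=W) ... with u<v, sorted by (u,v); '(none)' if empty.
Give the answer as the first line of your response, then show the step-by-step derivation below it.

1-3(w=10) 2-3(w=7) 2-7(w=14)

step 1: add edge 2-7 (w=14); MST = {2-7(w=14)}
step 2: add edge 2-3 (w=7); MST = {2-3(w=7) 2-7(w=14)}
step 3: add edge 1-3 (w=10); MST = {1-3(w=10) 2-3(w=7) 2-7(w=14)}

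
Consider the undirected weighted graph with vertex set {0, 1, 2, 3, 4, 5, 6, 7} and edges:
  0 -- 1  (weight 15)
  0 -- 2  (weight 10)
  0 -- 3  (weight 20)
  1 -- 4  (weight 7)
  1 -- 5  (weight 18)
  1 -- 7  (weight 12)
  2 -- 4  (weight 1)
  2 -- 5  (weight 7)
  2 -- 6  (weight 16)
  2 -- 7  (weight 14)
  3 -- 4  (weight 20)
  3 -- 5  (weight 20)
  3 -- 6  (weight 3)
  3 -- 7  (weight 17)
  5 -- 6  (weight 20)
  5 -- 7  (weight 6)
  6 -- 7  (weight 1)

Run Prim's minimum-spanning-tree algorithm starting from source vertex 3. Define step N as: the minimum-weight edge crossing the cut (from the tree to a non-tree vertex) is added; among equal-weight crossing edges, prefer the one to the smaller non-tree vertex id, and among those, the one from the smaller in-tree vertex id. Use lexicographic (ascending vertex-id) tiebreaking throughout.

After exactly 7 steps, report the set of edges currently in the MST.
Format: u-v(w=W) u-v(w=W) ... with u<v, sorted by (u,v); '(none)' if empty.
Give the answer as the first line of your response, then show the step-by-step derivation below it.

0-2(w=10) 1-4(w=7) 2-4(w=1) 2-5(w=7) 3-6(w=3) 5-7(w=6) 6-7(w=1)

step 1: add edge 3-6 (w=3); MST = {3-6(w=3)}
step 2: add edge 6-7 (w=1); MST = {3-6(w=3) 6-7(w=1)}
step 3: add edge 5-7 (w=6); MST = {3-6(w=3) 5-7(w=6) 6-7(w=1)}
step 4: add edge 2-5 (w=7); MST = {2-5(w=7) 3-6(w=3) 5-7(w=6) 6-7(w=1)}
step 5: add edge 2-4 (w=1); MST = {2-4(w=1) 2-5(w=7) 3-6(w=3) 5-7(w=6) 6-7(w=1)}
step 6: add edge 1-4 (w=7); MST = {1-4(w=7) 2-4(w=1) 2-5(w=7) 3-6(w=3) 5-7(w=6) 6-7(w=1)}
step 7: add edge 0-2 (w=10); MST = {0-2(w=10) 1-4(w=7) 2-4(w=1) 2-5(w=7) 3-6(w=3) 5-7(w=6) 6-7(w=1)}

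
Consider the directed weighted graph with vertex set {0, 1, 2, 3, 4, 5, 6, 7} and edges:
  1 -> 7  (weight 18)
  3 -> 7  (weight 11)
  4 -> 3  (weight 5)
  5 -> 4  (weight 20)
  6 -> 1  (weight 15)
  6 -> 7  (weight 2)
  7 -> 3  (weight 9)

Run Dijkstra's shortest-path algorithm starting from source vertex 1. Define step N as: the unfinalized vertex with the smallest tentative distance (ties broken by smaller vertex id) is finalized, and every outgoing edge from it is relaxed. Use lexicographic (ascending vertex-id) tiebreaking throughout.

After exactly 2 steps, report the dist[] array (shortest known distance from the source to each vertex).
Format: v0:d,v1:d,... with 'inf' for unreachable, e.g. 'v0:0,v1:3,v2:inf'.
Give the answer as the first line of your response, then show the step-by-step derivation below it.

v0:inf,v1:0,v2:inf,v3:27,v4:inf,v5:inf,v6:inf,v7:18

step 1: dist = v0:inf,v1:0,v2:inf,v3:inf,v4:inf,v5:inf,v6:inf,v7:18
step 2: dist = v0:inf,v1:0,v2:inf,v3:27,v4:inf,v5:inf,v6:inf,v7:18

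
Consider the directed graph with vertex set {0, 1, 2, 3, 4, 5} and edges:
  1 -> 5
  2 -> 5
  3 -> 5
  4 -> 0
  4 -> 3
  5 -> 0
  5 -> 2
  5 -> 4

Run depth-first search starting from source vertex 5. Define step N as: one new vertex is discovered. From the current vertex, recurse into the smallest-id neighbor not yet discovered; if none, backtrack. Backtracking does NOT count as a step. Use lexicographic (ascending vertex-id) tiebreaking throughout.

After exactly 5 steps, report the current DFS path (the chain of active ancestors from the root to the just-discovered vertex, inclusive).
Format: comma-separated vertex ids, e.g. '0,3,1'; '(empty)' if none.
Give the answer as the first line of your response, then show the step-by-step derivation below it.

5,4,3

step 1: discover 5; path=5; order=5
step 2: discover 0; path=5>0; order=5,0
step 3: discover 2; path=5>2; order=5,0,2
step 4: discover 4; path=5>4; order=5,0,2,4
step 5: discover 3; path=5>4>3; order=5,0,2,4,3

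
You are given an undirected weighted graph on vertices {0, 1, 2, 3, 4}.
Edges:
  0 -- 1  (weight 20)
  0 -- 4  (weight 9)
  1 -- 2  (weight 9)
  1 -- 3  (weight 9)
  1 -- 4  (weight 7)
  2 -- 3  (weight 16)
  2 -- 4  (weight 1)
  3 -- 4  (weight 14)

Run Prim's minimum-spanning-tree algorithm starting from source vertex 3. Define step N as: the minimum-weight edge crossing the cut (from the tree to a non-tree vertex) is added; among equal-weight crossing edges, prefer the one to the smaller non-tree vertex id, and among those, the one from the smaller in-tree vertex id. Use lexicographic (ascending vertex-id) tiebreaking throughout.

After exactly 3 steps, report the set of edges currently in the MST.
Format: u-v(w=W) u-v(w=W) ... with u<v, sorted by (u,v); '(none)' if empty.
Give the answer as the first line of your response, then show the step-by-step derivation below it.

1-3(w=9) 1-4(w=7) 2-4(w=1)

step 1: add edge 1-3 (w=9); MST = {1-3(w=9)}
step 2: add edge 1-4 (w=7); MST = {1-3(w=9) 1-4(w=7)}
step 3: add edge 2-4 (w=1); MST = {1-3(w=9) 1-4(w=7) 2-4(w=1)}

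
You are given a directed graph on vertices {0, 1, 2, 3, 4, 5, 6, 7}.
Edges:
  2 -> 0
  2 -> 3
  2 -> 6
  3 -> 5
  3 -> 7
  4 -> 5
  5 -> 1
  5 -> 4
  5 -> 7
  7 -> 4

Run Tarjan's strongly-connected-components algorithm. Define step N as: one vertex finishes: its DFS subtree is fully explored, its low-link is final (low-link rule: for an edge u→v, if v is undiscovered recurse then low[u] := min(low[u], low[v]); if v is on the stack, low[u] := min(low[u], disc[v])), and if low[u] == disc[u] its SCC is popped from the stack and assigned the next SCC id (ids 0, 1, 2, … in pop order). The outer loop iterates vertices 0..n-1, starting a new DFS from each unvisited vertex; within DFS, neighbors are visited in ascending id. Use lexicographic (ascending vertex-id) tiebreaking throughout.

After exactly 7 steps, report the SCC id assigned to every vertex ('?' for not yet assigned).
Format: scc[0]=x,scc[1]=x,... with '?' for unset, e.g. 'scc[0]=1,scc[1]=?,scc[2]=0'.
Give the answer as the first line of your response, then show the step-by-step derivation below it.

scc[0]=0,scc[1]=1,scc[2]=?,scc[3]=3,scc[4]=2,scc[5]=2,scc[6]=4,scc[7]=2

step 1: low=(low[0]=0,low[1]=?,low[2]=?,low[3]=?,low[4]=?,low[5]=?,low[6]=?,low[7]=?); scc=(scc[0]=0,scc[1]=?,scc[2]=?,scc[3]=?,scc[4]=?,scc[5]=?,scc[6]=?,scc[7]=?)
step 2: low=(low[0]=0,low[1]=1,low[2]=?,low[3]=?,low[4]=?,low[5]=?,low[6]=?,low[7]=?); scc=(scc[0]=0,scc[1]=1,scc[2]=?,scc[3]=?,scc[4]=?,scc[5]=?,scc[6]=?,scc[7]=?)
step 3: low=(low[0]=0,low[1]=1,low[2]=2,low[3]=3,low[4]=4,low[5]=4,low[6]=?,low[7]=?); scc=(scc[0]=0,scc[1]=1,scc[2]=?,scc[3]=?,scc[4]=?,scc[5]=?,scc[6]=?,scc[7]=?)
step 4: low=(low[0]=0,low[1]=1,low[2]=2,low[3]=3,low[4]=4,low[5]=4,low[6]=?,low[7]=5); scc=(scc[0]=0,scc[1]=1,scc[2]=?,scc[3]=?,scc[4]=?,scc[5]=?,scc[6]=?,scc[7]=?)
step 5: low=(low[0]=0,low[1]=1,low[2]=2,low[3]=3,low[4]=4,low[5]=4,low[6]=?,low[7]=5); scc=(scc[0]=0,scc[1]=1,scc[2]=?,scc[3]=?,scc[4]=2,scc[5]=2,scc[6]=?,scc[7]=2)
step 6: low=(low[0]=0,low[1]=1,low[2]=2,low[3]=3,low[4]=4,low[5]=4,low[6]=?,low[7]=5); scc=(scc[0]=0,scc[1]=1,scc[2]=?,scc[3]=3,scc[4]=2,scc[5]=2,scc[6]=?,scc[7]=2)
step 7: low=(low[0]=0,low[1]=1,low[2]=2,low[3]=3,low[4]=4,low[5]=4,low[6]=7,low[7]=5); scc=(scc[0]=0,scc[1]=1,scc[2]=?,scc[3]=3,scc[4]=2,scc[5]=2,scc[6]=4,scc[7]=2)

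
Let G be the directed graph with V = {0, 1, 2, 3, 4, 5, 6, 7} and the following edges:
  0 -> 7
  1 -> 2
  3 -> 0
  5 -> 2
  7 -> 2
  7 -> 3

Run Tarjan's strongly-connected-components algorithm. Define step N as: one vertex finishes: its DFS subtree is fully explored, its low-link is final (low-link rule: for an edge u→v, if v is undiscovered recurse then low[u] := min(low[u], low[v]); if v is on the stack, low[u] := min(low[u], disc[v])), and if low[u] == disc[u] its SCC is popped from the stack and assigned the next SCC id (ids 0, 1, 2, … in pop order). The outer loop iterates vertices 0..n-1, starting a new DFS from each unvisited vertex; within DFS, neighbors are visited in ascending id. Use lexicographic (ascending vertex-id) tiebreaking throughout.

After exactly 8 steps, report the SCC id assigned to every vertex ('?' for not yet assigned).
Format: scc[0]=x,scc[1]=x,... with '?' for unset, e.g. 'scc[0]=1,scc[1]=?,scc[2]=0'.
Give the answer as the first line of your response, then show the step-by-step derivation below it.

scc[0]=1,scc[1]=2,scc[2]=0,scc[3]=1,scc[4]=3,scc[5]=4,scc[6]=5,scc[7]=1

step 1: low=(low[0]=0,low[1]=?,low[2]=2,low[3]=?,low[4]=?,low[5]=?,low[6]=?,low[7]=1); scc=(scc[0]=?,scc[1]=?,scc[2]=0,scc[3]=?,scc[4]=?,scc[5]=?,scc[6]=?,scc[7]=?)
step 2: low=(low[0]=0,low[1]=?,low[2]=2,low[3]=0,low[4]=?,low[5]=?,low[6]=?,low[7]=1); scc=(scc[0]=?,scc[1]=?,scc[2]=0,scc[3]=?,scc[4]=?,scc[5]=?,scc[6]=?,scc[7]=?)
step 3: low=(low[0]=0,low[1]=?,low[2]=2,low[3]=0,low[4]=?,low[5]=?,low[6]=?,low[7]=0); scc=(scc[0]=?,scc[1]=?,scc[2]=0,scc[3]=?,scc[4]=?,scc[5]=?,scc[6]=?,scc[7]=?)
step 4: low=(low[0]=0,low[1]=?,low[2]=2,low[3]=0,low[4]=?,low[5]=?,low[6]=?,low[7]=0); scc=(scc[0]=1,scc[1]=?,scc[2]=0,scc[3]=1,scc[4]=?,scc[5]=?,scc[6]=?,scc[7]=1)
step 5: low=(low[0]=0,low[1]=4,low[2]=2,low[3]=0,low[4]=?,low[5]=?,low[6]=?,low[7]=0); scc=(scc[0]=1,scc[1]=2,scc[2]=0,scc[3]=1,scc[4]=?,scc[5]=?,scc[6]=?,scc[7]=1)
step 6: low=(low[0]=0,low[1]=4,low[2]=2,low[3]=0,low[4]=5,low[5]=?,low[6]=?,low[7]=0); scc=(scc[0]=1,scc[1]=2,scc[2]=0,scc[3]=1,scc[4]=3,scc[5]=?,scc[6]=?,scc[7]=1)
step 7: low=(low[0]=0,low[1]=4,low[2]=2,low[3]=0,low[4]=5,low[5]=6,low[6]=?,low[7]=0); scc=(scc[0]=1,scc[1]=2,scc[2]=0,scc[3]=1,scc[4]=3,scc[5]=4,scc[6]=?,scc[7]=1)
step 8: low=(low[0]=0,low[1]=4,low[2]=2,low[3]=0,low[4]=5,low[5]=6,low[6]=7,low[7]=0); scc=(scc[0]=1,scc[1]=2,scc[2]=0,scc[3]=1,scc[4]=3,scc[5]=4,scc[6]=5,scc[7]=1)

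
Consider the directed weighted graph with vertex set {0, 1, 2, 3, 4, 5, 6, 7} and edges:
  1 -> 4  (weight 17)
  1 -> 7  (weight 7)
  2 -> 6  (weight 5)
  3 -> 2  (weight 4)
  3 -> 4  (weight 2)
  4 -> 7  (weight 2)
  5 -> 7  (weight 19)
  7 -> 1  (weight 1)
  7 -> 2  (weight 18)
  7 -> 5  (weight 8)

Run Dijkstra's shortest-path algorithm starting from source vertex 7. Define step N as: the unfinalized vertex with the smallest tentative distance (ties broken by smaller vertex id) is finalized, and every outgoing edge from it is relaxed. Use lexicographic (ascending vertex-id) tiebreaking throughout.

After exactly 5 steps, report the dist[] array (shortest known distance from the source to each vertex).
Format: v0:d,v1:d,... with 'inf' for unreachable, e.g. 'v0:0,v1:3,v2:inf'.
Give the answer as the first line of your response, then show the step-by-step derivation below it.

v0:inf,v1:1,v2:18,v3:inf,v4:18,v5:8,v6:23,v7:0

step 1: dist = v0:inf,v1:1,v2:18,v3:inf,v4:inf,v5:8,v6:inf,v7:0
step 2: dist = v0:inf,v1:1,v2:18,v3:inf,v4:18,v5:8,v6:inf,v7:0
step 3: dist = v0:inf,v1:1,v2:18,v3:inf,v4:18,v5:8,v6:inf,v7:0
step 4: dist = v0:inf,v1:1,v2:18,v3:inf,v4:18,v5:8,v6:23,v7:0
step 5: dist = v0:inf,v1:1,v2:18,v3:inf,v4:18,v5:8,v6:23,v7:0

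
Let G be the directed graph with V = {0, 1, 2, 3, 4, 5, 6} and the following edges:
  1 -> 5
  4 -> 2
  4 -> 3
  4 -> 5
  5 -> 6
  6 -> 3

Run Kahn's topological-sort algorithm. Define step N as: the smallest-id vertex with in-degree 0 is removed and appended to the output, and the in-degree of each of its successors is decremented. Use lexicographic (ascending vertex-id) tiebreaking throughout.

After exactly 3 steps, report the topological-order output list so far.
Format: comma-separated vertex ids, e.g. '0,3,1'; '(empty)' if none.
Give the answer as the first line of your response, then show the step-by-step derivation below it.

0,1,4

step 1: output 0; order=[0]; indeg=(0,0,1,2,0,2,1)
step 2: output 1; order=[0,1]; indeg=(0,0,1,2,0,1,1)
step 3: output 4; order=[0,1,4]; indeg=(0,0,0,1,0,0,1)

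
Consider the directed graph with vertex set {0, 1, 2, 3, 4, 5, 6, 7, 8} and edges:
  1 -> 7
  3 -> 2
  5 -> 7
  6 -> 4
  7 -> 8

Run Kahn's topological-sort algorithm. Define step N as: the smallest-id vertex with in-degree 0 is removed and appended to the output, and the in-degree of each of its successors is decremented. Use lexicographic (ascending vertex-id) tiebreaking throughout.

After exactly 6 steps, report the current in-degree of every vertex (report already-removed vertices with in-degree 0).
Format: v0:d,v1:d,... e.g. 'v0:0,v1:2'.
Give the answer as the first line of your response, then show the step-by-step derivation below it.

v0:0,v1:0,v2:0,v3:0,v4:0,v5:0,v6:0,v7:0,v8:1

step 1: output 0; order=[0]; indeg=(0,0,1,0,1,0,0,2,1)
step 2: output 1; order=[0,1]; indeg=(0,0,1,0,1,0,0,1,1)
step 3: output 3; order=[0,1,3]; indeg=(0,0,0,0,1,0,0,1,1)
step 4: output 2; order=[0,1,3,2]; indeg=(0,0,0,0,1,0,0,1,1)
step 5: output 5; order=[0,1,3,2,5]; indeg=(0,0,0,0,1,0,0,0,1)
step 6: output 6; order=[0,1,3,2,5,6]; indeg=(0,0,0,0,0,0,0,0,1)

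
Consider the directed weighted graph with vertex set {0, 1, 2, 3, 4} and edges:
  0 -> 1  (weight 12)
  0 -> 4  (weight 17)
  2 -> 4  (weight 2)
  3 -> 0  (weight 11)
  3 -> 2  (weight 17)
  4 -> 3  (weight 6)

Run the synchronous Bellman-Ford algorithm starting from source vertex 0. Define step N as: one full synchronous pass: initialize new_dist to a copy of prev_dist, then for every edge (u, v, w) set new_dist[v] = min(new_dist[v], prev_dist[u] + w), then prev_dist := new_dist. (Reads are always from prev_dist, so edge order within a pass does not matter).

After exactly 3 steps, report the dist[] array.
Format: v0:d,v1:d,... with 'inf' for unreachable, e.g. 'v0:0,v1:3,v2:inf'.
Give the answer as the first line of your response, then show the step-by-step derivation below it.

v0:0,v1:12,v2:40,v3:23,v4:17

step 1: dist = v0:0,v1:12,v2:inf,v3:inf,v4:17
step 2: dist = v0:0,v1:12,v2:inf,v3:23,v4:17
step 3: dist = v0:0,v1:12,v2:40,v3:23,v4:17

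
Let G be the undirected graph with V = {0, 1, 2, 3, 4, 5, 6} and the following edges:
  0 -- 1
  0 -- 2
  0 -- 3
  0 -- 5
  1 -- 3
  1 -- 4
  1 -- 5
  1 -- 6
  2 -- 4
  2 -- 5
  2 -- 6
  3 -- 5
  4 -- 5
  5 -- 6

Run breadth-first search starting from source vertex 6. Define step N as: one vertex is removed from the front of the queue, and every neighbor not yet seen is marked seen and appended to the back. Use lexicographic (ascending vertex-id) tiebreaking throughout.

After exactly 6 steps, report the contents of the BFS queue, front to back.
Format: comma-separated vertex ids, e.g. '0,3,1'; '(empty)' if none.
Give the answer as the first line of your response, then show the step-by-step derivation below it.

4

step 1: dequeue 6; queue=[1,2,5]; order=6
step 2: dequeue 1; queue=[2,5,0,3,4]; order=6,1
step 3: dequeue 2; queue=[5,0,3,4]; order=6,1,2
step 4: dequeue 5; queue=[0,3,4]; order=6,1,2,5
step 5: dequeue 0; queue=[3,4]; order=6,1,2,5,0
step 6: dequeue 3; queue=[4]; order=6,1,2,5,0,3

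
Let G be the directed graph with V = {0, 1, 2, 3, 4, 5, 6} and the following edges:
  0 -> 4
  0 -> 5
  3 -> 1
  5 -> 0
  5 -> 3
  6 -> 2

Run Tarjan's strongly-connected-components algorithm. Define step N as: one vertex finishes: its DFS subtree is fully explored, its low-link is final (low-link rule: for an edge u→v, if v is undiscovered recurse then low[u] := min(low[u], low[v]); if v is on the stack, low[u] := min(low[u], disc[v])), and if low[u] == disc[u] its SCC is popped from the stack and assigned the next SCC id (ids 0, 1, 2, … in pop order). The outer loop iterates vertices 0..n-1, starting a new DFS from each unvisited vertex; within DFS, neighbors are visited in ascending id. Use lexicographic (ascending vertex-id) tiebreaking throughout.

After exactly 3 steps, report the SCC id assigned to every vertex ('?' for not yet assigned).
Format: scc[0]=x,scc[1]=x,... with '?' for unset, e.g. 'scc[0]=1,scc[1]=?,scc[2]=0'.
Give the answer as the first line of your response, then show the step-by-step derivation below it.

scc[0]=?,scc[1]=1,scc[2]=?,scc[3]=2,scc[4]=0,scc[5]=?,scc[6]=?

step 1: low=(low[0]=0,low[1]=?,low[2]=?,low[3]=?,low[4]=1,low[5]=?,low[6]=?); scc=(scc[0]=?,scc[1]=?,scc[2]=?,scc[3]=?,scc[4]=0,scc[5]=?,scc[6]=?)
step 2: low=(low[0]=0,low[1]=4,low[2]=?,low[3]=3,low[4]=1,low[5]=0,low[6]=?); scc=(scc[0]=?,scc[1]=1,scc[2]=?,scc[3]=?,scc[4]=0,scc[5]=?,scc[6]=?)
step 3: low=(low[0]=0,low[1]=4,low[2]=?,low[3]=3,low[4]=1,low[5]=0,low[6]=?); scc=(scc[0]=?,scc[1]=1,scc[2]=?,scc[3]=2,scc[4]=0,scc[5]=?,scc[6]=?)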